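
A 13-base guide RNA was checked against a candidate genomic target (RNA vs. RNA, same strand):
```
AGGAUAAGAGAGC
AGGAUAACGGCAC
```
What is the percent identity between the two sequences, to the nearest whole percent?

4 positions differ (8, 9, 11, 12), so 9 of 13 match: 9/13 = 69.23%.

69%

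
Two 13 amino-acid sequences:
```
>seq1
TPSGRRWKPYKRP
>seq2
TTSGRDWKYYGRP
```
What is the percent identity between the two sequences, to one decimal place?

Mismatches at positions 2, 6, 9, 11 (1-based): 4 of 13.
Identical positions: 9/13 = 69.23% → 69.2%.

69.2%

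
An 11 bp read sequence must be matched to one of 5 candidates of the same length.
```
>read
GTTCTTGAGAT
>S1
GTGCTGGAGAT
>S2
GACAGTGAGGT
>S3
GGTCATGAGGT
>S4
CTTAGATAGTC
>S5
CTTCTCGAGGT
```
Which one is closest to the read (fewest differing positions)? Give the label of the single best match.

S1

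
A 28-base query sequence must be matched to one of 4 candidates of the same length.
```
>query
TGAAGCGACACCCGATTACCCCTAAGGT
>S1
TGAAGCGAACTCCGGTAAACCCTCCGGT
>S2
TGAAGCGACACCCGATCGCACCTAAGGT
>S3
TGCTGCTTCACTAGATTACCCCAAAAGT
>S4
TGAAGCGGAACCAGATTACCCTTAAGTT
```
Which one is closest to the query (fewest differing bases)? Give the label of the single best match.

S2

Hamming distances to query — S1: 8; S2: 3; S3: 8; S4: 5.
Smallest is S2 with 3 mismatches.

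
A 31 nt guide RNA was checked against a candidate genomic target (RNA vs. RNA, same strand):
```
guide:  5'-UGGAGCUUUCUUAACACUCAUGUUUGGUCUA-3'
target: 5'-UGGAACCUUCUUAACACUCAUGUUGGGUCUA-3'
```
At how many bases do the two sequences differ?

3

Mismatches (1-based): base 5: G→A; base 7: U→C; base 25: U→G.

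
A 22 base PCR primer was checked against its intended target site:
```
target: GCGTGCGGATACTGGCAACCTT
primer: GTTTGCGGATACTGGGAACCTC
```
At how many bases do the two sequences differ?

4

Mismatches (1-based): base 2: C→T; base 3: G→T; base 16: C→G; base 22: T→C.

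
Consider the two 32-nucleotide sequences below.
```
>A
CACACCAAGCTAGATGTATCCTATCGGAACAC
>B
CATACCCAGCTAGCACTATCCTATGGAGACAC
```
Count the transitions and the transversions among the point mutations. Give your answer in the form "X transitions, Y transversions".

Transitions (purine↔purine or pyrimidine↔pyrimidine): 3 C→T, 27 G→A, 28 A→G.
Transversions (purine↔pyrimidine): 7 A→C, 14 A→C, 15 T→A, 16 G→C, 25 C→G.

3 transitions, 5 transversions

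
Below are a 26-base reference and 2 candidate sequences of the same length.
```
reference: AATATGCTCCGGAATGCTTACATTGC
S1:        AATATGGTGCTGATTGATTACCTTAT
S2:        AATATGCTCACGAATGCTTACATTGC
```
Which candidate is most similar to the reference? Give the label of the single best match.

S2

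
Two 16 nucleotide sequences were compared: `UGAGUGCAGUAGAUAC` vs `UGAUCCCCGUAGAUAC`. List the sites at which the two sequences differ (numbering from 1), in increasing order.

Differences at site 4 (G→U), site 5 (U→C), site 6 (G→C), site 8 (A→C).

4, 5, 6, 8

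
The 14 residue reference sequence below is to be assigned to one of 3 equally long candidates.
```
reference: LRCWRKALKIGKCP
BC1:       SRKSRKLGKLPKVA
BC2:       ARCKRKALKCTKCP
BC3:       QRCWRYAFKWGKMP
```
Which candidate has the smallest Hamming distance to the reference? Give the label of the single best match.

BC1 differs at 9 residues; BC2 differs at 4 residues; BC3 differs at 5 residues. The closest is BC2.

BC2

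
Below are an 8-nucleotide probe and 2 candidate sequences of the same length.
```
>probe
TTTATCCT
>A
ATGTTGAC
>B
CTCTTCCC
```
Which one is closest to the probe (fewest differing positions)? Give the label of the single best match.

B

A differs at 6 positions; B differs at 4 positions. The closest is B.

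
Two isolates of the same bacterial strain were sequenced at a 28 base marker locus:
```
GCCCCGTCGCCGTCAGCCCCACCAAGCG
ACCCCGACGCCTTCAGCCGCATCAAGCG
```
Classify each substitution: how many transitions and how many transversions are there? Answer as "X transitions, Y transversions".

Mismatches (1-based):
base 1: G→A (purine→purine, transition)
base 7: T→A (pyrimidine→purine, transversion)
base 12: G→T (purine→pyrimidine, transversion)
base 19: C→G (pyrimidine→purine, transversion)
base 22: C→T (pyrimidine→pyrimidine, transition)

2 transitions, 3 transversions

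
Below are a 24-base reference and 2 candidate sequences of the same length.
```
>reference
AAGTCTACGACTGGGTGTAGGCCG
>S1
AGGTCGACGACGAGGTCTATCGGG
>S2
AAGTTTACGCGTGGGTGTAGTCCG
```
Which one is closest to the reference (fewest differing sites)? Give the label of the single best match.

S2

Hamming distances to reference — S1: 9; S2: 4.
Smallest is S2 with 4 mismatches.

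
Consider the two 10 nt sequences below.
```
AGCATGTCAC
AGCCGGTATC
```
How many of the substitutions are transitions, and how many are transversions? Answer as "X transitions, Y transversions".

Mismatches (1-based):
base 4: A→C (purine→pyrimidine, transversion)
base 5: T→G (pyrimidine→purine, transversion)
base 8: C→A (pyrimidine→purine, transversion)
base 9: A→T (purine→pyrimidine, transversion)

0 transitions, 4 transversions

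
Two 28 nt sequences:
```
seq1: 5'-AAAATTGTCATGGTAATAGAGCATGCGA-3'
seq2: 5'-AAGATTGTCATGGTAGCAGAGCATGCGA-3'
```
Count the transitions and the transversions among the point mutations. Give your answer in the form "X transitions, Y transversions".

Transitions (purine↔purine or pyrimidine↔pyrimidine): 3 A→G, 16 A→G, 17 T→C.
Transversions (purine↔pyrimidine): none.

3 transitions, 0 transversions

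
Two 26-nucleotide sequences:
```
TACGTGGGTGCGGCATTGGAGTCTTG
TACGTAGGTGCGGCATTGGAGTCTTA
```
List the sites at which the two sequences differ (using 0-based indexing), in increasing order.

Scanning 0-based: 5: G/A; 25: G/A.

5, 25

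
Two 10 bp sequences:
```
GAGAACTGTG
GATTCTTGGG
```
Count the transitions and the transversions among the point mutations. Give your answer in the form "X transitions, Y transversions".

1 transition, 4 transversions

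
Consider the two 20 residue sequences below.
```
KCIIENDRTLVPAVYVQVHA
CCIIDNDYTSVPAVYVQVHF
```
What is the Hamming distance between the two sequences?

Comparing position by position, 5 residues differ: 1 (K/C), 5 (E/D), 8 (R/Y), 10 (L/S), 20 (A/F).

5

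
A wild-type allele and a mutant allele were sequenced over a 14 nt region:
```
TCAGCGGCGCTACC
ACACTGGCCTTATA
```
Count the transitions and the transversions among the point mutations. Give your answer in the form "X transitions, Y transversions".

3 transitions, 4 transversions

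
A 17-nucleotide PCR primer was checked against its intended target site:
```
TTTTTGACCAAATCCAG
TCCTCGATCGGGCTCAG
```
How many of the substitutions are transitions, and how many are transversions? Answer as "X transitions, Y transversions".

Transitions (purine↔purine or pyrimidine↔pyrimidine): 2 T→C, 3 T→C, 5 T→C, 8 C→T, 10 A→G, 11 A→G, 12 A→G, 13 T→C, 14 C→T.
Transversions (purine↔pyrimidine): none.

9 transitions, 0 transversions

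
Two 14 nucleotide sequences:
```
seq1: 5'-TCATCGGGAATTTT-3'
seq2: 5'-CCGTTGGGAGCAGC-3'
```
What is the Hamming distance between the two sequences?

The sequences differ at bases 1, 3, 5, 10, 11, 12, 13, 14 (1-based) — 8 in total.

8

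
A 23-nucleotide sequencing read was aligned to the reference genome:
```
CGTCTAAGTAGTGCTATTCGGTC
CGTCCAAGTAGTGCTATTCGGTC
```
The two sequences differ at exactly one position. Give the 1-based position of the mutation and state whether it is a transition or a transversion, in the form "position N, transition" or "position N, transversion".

The sequences differ only at position 5: T→C (pyrimidine→pyrimidine), a transition.

position 5, transition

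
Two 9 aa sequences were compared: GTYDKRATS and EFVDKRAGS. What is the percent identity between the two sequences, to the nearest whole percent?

56%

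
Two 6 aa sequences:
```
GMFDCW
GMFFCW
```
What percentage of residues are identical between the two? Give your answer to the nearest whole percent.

1 position differs (4), so 5 of 6 match: 5/6 = 83.33%.

83%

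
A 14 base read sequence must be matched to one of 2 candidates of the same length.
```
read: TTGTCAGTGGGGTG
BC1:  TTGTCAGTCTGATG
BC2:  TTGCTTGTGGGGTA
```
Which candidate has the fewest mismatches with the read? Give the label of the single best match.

BC1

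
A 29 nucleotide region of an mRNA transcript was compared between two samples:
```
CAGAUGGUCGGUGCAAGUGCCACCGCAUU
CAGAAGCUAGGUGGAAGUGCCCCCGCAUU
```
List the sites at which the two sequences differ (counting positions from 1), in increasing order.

5, 7, 9, 14, 22

Scanning 1-based: 5: U/A; 7: G/C; 9: C/A; 14: C/G; 22: A/C.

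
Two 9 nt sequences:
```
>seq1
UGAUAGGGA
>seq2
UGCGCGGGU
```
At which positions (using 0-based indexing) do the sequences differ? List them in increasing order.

2, 3, 4, 8

Scanning 0-based: 2: A/C; 3: U/G; 4: A/C; 8: A/U.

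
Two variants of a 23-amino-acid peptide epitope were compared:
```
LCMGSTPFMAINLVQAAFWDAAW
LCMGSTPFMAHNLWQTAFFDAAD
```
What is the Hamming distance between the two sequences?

5

Mismatches (1-based): residue 11: I→H; residue 14: V→W; residue 16: A→T; residue 19: W→F; residue 23: W→D.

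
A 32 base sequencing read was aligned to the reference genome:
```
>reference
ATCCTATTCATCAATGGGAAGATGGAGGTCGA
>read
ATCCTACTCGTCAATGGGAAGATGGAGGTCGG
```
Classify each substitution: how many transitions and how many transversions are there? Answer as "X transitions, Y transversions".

3 transitions, 0 transversions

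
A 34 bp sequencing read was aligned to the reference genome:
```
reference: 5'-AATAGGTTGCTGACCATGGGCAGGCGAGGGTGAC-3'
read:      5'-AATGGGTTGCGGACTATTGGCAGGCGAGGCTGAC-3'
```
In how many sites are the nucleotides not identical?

Comparing position by position, 5 sites differ: 4 (A/G), 11 (T/G), 15 (C/T), 18 (G/T), 30 (G/C).

5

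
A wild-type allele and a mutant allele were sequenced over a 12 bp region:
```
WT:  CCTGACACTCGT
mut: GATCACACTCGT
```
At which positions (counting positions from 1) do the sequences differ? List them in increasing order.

1, 2, 4

Scanning 1-based: 1: C/G; 2: C/A; 4: G/C.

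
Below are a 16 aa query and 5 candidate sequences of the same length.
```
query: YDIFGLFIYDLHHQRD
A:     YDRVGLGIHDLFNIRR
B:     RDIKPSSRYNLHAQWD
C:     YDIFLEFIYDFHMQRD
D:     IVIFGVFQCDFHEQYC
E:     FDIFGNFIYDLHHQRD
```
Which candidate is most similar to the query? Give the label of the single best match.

E

A differs at 8 residues; B differs at 9 residues; C differs at 4 residues; D differs at 9 residues; E differs at 2 residues. The closest is E.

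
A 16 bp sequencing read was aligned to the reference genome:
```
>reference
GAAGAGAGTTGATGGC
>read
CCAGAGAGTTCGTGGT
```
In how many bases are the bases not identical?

The sequences differ at bases 1, 2, 11, 12, 16 (1-based) — 5 in total.

5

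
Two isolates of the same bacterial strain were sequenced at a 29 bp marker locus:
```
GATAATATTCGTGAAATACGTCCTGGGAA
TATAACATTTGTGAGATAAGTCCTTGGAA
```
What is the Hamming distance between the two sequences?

The sequences differ at positions 1, 6, 10, 15, 19, 25 (1-based) — 6 in total.

6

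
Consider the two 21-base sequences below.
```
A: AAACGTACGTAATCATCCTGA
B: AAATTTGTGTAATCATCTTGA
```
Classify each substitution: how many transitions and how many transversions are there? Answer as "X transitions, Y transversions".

Mismatches (1-based):
base 4: C→T (pyrimidine→pyrimidine, transition)
base 5: G→T (purine→pyrimidine, transversion)
base 7: A→G (purine→purine, transition)
base 8: C→T (pyrimidine→pyrimidine, transition)
base 18: C→T (pyrimidine→pyrimidine, transition)

4 transitions, 1 transversion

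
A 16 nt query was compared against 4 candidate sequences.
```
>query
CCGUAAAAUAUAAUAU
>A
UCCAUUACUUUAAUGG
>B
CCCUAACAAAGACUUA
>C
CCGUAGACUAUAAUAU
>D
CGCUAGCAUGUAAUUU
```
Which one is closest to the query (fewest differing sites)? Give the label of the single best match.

C

A differs at 9 sites; B differs at 7 sites; C differs at 2 sites; D differs at 6 sites. The closest is C.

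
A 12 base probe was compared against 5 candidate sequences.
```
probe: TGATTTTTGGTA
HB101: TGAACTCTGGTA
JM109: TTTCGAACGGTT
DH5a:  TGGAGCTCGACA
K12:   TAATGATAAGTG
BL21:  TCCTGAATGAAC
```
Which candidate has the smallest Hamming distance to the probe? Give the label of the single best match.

HB101 differs at 3 sites; JM109 differs at 8 sites; DH5a differs at 7 sites; K12 differs at 6 sites; BL21 differs at 8 sites. The closest is HB101.

HB101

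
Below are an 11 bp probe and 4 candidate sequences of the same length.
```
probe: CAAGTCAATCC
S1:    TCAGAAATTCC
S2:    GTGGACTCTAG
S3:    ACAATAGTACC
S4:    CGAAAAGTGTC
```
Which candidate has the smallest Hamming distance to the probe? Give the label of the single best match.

S1

S1 differs at 5 sites; S2 differs at 8 sites; S3 differs at 7 sites; S4 differs at 8 sites. The closest is S1.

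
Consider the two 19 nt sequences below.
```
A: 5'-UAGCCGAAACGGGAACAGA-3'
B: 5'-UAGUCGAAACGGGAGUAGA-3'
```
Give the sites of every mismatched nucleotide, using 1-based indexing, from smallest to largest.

4, 15, 16

Differences at site 4 (C→U), site 15 (A→G), site 16 (C→U).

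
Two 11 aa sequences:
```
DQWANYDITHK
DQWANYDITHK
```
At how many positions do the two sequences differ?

The two sequences are identical at every position.

0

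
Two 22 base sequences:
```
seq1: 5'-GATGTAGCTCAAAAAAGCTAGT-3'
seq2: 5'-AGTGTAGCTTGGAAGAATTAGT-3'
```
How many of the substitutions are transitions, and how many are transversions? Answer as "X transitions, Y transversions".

Transitions (purine↔purine or pyrimidine↔pyrimidine): 1 G→A, 2 A→G, 10 C→T, 11 A→G, 12 A→G, 15 A→G, 17 G→A, 18 C→T.
Transversions (purine↔pyrimidine): none.

8 transitions, 0 transversions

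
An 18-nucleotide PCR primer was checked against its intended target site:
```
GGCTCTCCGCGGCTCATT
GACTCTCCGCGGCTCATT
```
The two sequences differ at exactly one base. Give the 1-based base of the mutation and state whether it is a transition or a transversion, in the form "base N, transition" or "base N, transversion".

base 2, transition

Base 2 changes G→A. G is a purine and A is a purine, so this is a transition.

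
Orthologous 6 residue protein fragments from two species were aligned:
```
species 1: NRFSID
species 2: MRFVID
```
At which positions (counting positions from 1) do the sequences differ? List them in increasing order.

Scanning 1-based: 1: N/M; 4: S/V.

1, 4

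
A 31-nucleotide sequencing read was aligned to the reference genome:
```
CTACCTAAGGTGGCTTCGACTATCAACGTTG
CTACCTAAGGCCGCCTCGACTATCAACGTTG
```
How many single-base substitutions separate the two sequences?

Mismatches (1-based): site 11: T→C; site 12: G→C; site 15: T→C.

3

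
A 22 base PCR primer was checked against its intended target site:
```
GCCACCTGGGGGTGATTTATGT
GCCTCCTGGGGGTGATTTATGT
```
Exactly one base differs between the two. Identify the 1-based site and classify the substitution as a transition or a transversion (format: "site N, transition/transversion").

site 4, transversion

The sequences differ only at site 4: A→T (purine→pyrimidine), a transversion.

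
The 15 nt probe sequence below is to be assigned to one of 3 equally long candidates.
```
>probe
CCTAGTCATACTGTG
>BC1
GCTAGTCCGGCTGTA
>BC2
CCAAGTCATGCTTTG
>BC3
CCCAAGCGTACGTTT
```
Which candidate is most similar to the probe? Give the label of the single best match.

BC2

BC1 differs at 5 positions; BC2 differs at 3 positions; BC3 differs at 7 positions. The closest is BC2.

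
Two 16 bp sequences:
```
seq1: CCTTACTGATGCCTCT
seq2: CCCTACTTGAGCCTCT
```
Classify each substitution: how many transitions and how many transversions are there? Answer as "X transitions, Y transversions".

2 transitions, 2 transversions

Transitions (purine↔purine or pyrimidine↔pyrimidine): 3 T→C, 9 A→G.
Transversions (purine↔pyrimidine): 8 G→T, 10 T→A.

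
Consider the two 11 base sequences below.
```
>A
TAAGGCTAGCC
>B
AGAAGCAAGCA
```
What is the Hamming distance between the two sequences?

Comparing position by position, 5 sites differ: 1 (T/A), 2 (A/G), 4 (G/A), 7 (T/A), 11 (C/A).

5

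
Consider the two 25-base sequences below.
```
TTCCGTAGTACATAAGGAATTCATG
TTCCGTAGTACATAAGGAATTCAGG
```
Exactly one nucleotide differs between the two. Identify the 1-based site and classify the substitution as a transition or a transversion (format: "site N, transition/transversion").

site 24, transversion

The sequences differ only at site 24: T→G (pyrimidine→purine), a transversion.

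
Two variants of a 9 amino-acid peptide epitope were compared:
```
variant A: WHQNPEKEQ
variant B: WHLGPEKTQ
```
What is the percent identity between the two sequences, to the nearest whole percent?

3 positions differ (3, 4, 8), so 6 of 9 match: 6/9 = 66.67%.

67%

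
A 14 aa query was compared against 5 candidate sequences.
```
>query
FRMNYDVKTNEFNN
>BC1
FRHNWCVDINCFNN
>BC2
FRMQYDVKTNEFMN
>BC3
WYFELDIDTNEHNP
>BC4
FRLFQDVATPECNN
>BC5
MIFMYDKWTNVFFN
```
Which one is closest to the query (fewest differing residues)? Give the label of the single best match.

BC2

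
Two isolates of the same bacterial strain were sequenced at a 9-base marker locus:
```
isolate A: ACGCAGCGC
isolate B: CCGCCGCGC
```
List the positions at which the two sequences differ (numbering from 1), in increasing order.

1, 5

Differences at position 1 (A→C), position 5 (A→C).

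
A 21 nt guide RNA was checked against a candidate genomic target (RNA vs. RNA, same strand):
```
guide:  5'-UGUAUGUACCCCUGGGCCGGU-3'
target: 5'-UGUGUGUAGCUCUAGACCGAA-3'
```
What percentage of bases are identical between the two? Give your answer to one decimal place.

66.7%

7 positions differ (4, 9, 11, 14, 16, 20, 21), so 14 of 21 match: 14/21 = 66.67%.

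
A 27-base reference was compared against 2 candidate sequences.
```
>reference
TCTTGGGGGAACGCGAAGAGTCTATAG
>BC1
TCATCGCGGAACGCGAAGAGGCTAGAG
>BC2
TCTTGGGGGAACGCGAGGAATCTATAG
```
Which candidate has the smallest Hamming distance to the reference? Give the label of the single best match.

BC2

Hamming distances to reference — BC1: 5; BC2: 2.
Smallest is BC2 with 2 mismatches.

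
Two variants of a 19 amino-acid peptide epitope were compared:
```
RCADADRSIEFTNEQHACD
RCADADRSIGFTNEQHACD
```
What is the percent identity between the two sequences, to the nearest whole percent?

Mismatch at position 10 (1-based): 1 of 19.
Identical positions: 18/19 = 94.74% → 95%.

95%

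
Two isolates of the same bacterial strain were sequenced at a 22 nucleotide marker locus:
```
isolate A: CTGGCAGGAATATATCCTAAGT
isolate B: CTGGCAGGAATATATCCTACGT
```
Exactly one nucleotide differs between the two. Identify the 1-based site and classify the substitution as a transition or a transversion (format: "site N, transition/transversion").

site 20, transversion

Site 20 changes A→C. A is a purine and C is a pyrimidine, so this is a transversion.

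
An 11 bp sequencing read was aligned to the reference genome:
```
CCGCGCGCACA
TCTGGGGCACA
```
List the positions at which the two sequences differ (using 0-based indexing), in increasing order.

0, 2, 3, 5

Scanning 0-based: 0: C/T; 2: G/T; 3: C/G; 5: C/G.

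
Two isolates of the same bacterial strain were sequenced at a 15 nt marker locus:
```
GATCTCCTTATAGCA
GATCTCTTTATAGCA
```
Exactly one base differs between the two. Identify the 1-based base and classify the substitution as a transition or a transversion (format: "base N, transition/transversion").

Base 7 changes C→T. C is a pyrimidine and T is a pyrimidine, so this is a transition.

base 7, transition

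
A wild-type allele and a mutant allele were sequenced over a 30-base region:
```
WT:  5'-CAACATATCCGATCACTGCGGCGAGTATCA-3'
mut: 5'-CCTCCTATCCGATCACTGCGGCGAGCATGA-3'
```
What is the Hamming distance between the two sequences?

5

The sequences differ at bases 2, 3, 5, 26, 29 (1-based) — 5 in total.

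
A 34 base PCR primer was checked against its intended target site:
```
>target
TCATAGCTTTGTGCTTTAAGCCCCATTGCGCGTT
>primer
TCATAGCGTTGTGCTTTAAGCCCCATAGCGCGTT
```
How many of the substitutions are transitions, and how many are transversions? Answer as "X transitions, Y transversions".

Transitions (purine↔purine or pyrimidine↔pyrimidine): none.
Transversions (purine↔pyrimidine): 8 T→G, 27 T→A.

0 transitions, 2 transversions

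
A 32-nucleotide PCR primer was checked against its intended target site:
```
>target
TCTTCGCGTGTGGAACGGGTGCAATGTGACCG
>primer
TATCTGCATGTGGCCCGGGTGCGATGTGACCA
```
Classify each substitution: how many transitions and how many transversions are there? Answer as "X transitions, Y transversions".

5 transitions, 3 transversions

Transitions (purine↔purine or pyrimidine↔pyrimidine): 4 T→C, 5 C→T, 8 G→A, 23 A→G, 32 G→A.
Transversions (purine↔pyrimidine): 2 C→A, 14 A→C, 15 A→C.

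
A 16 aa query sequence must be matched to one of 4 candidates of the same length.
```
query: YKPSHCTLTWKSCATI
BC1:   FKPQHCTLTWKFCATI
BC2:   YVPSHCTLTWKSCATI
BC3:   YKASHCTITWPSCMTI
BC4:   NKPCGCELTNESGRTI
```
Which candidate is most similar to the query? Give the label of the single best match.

BC2

BC1 differs at 3 residues; BC2 differs at 1 residue; BC3 differs at 4 residues; BC4 differs at 8 residues. The closest is BC2.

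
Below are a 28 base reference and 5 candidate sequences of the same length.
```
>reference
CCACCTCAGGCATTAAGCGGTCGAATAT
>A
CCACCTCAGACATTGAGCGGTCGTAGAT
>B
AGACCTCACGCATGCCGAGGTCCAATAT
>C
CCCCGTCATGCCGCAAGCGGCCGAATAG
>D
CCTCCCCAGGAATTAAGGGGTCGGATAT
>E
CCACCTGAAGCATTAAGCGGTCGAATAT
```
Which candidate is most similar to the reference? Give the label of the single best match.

E

Hamming distances to reference — A: 4; B: 8; C: 8; D: 5; E: 2.
Smallest is E with 2 mismatches.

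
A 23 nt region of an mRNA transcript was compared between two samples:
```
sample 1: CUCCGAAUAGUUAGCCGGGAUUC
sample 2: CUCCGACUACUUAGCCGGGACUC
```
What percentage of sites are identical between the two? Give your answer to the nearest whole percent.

3 positions differ (7, 10, 21), so 20 of 23 match: 20/23 = 86.96%.

87%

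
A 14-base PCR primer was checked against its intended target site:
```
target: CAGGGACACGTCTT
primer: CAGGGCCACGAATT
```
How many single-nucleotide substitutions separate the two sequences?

Comparing position by position, 3 bases differ: 6 (A/C), 11 (T/A), 12 (C/A).

3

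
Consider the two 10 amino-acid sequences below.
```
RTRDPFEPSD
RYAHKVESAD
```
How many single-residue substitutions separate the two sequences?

The sequences differ at positions 2, 3, 4, 5, 6, 8, 9 (1-based) — 7 in total.

7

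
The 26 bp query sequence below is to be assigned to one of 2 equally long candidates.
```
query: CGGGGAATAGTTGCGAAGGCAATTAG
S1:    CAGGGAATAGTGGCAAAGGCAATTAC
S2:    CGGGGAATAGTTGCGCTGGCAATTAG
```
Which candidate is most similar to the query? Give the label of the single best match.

S2

S1 differs at 4 bases; S2 differs at 2 bases. The closest is S2.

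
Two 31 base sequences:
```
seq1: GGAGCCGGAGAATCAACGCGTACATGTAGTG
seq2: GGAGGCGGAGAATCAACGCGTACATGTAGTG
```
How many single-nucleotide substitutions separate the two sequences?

1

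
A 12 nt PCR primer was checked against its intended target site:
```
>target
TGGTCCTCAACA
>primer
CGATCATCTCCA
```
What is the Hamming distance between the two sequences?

5

Mismatches (1-based): position 1: T→C; position 3: G→A; position 6: C→A; position 9: A→T; position 10: A→C.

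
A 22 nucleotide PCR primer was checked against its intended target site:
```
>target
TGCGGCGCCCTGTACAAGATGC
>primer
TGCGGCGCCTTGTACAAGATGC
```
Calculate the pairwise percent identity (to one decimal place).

Mismatch at position 10 (1-based): 1 of 22.
Identical positions: 21/22 = 95.45% → 95.5%.

95.5%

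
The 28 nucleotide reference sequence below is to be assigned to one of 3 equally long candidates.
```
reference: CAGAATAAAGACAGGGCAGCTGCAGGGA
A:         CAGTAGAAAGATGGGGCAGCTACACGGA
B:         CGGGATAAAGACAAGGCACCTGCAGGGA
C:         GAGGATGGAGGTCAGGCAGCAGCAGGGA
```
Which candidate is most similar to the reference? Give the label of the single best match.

Hamming distances to reference — A: 6; B: 4; C: 9.
Smallest is B with 4 mismatches.

B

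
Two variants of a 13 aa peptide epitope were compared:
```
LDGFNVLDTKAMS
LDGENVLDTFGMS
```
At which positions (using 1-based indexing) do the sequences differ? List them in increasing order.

4, 10, 11

Scanning 1-based: 4: F/E; 10: K/F; 11: A/G.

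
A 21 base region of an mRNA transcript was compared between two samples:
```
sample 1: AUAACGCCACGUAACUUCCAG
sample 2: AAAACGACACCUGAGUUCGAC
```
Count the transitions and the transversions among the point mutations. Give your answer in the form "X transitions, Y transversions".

1 transition, 6 transversions

Transitions (purine↔purine or pyrimidine↔pyrimidine): 13 A→G.
Transversions (purine↔pyrimidine): 2 U→A, 7 C→A, 11 G→C, 15 C→G, 19 C→G, 21 G→C.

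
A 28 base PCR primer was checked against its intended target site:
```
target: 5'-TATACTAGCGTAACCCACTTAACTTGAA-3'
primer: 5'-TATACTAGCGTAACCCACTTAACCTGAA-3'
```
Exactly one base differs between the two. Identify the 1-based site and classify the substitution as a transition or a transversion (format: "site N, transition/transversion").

Site 24 changes T→C. T is a pyrimidine and C is a pyrimidine, so this is a transition.

site 24, transition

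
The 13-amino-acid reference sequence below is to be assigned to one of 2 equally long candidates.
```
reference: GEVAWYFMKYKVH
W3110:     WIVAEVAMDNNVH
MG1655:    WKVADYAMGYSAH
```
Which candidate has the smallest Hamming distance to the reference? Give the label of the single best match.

MG1655

W3110 differs at 8 positions; MG1655 differs at 7 positions. The closest is MG1655.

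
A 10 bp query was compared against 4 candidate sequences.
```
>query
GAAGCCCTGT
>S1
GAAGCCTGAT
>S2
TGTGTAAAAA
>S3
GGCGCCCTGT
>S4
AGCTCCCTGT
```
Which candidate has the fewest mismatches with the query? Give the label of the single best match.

S3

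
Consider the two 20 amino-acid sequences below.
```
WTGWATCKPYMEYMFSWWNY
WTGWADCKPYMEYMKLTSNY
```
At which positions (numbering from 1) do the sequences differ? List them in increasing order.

6, 15, 16, 17, 18

Scanning 1-based: 6: T/D; 15: F/K; 16: S/L; 17: W/T; 18: W/S.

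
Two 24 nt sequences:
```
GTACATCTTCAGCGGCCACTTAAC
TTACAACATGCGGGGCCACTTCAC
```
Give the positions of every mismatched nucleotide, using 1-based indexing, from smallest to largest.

1, 6, 8, 10, 11, 13, 22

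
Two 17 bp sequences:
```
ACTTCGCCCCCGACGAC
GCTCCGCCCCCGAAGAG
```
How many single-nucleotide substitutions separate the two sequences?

4

Mismatches (1-based): base 1: A→G; base 4: T→C; base 14: C→A; base 17: C→G.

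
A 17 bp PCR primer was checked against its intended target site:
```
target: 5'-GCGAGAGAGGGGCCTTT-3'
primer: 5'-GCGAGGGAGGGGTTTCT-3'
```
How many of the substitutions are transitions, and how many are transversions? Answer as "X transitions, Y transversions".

Transitions (purine↔purine or pyrimidine↔pyrimidine): 6 A→G, 13 C→T, 14 C→T, 16 T→C.
Transversions (purine↔pyrimidine): none.

4 transitions, 0 transversions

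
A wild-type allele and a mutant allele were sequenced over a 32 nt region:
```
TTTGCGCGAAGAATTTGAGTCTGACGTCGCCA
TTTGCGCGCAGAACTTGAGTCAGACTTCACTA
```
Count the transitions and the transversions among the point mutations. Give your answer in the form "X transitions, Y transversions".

Mismatches (1-based):
position 9: A→C (purine→pyrimidine, transversion)
position 14: T→C (pyrimidine→pyrimidine, transition)
position 22: T→A (pyrimidine→purine, transversion)
position 26: G→T (purine→pyrimidine, transversion)
position 29: G→A (purine→purine, transition)
position 31: C→T (pyrimidine→pyrimidine, transition)

3 transitions, 3 transversions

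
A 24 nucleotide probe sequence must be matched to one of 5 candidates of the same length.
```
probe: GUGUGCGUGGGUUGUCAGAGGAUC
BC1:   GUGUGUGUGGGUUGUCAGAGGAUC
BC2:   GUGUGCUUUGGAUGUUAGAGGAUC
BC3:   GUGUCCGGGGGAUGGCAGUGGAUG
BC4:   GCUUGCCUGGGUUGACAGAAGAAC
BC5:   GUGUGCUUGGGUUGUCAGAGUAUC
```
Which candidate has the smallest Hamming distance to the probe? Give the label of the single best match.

BC1

Hamming distances to probe — BC1: 1; BC2: 4; BC3: 6; BC4: 6; BC5: 2.
Smallest is BC1 with 1 mismatch.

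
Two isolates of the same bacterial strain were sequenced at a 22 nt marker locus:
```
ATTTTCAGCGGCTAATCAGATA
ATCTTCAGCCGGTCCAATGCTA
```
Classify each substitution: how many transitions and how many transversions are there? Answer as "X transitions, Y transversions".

Transitions (purine↔purine or pyrimidine↔pyrimidine): 3 T→C.
Transversions (purine↔pyrimidine): 10 G→C, 12 C→G, 14 A→C, 15 A→C, 16 T→A, 17 C→A, 18 A→T, 20 A→C.

1 transition, 8 transversions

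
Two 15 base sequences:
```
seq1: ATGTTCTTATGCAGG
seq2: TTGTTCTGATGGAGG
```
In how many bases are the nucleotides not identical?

3

Mismatches (1-based): base 1: A→T; base 8: T→G; base 12: C→G.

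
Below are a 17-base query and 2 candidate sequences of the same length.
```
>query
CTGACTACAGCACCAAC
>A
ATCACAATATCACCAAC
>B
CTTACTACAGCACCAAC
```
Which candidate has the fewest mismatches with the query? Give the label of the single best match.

A differs at 5 bases; B differs at 1 base. The closest is B.

B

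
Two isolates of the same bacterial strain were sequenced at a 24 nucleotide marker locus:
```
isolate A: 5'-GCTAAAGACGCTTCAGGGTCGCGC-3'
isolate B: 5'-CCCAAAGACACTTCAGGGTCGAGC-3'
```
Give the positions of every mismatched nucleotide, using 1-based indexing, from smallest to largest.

Scanning 1-based: 1: G/C; 3: T/C; 10: G/A; 22: C/A.

1, 3, 10, 22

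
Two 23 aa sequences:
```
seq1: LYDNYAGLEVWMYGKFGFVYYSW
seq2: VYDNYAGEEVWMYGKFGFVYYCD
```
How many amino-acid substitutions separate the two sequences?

Comparing position by position, 4 positions differ: 1 (L/V), 8 (L/E), 22 (S/C), 23 (W/D).

4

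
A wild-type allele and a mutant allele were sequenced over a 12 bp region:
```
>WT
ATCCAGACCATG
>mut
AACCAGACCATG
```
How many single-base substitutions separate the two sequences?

Comparing position by position, 1 position differs: 2 (T/A).

1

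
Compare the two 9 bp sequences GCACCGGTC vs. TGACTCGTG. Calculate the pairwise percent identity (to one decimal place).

Mismatches at positions 1, 2, 5, 6, 9 (1-based): 5 of 9.
Identical positions: 4/9 = 44.44% → 44.4%.

44.4%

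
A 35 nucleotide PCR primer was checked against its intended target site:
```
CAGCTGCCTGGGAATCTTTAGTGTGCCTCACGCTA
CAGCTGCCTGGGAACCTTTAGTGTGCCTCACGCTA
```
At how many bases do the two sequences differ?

Comparing position by position, 1 base differs: 15 (T/C).

1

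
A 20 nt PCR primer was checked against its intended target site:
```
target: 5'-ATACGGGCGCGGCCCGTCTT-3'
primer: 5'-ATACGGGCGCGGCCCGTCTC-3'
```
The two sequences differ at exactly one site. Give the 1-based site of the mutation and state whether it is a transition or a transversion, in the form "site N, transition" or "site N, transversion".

site 20, transition

Site 20 changes T→C. T is a pyrimidine and C is a pyrimidine, so this is a transition.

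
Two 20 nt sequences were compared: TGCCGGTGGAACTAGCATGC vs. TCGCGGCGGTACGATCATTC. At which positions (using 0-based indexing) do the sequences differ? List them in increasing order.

Scanning 0-based: 1: G/C; 2: C/G; 6: T/C; 9: A/T; 12: T/G; 14: G/T; 18: G/T.

1, 2, 6, 9, 12, 14, 18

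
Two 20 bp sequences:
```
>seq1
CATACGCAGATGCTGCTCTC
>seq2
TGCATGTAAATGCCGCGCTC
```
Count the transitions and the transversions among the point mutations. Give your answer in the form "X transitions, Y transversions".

7 transitions, 1 transversion

Mismatches (1-based):
position 1: C→T (pyrimidine→pyrimidine, transition)
position 2: A→G (purine→purine, transition)
position 3: T→C (pyrimidine→pyrimidine, transition)
position 5: C→T (pyrimidine→pyrimidine, transition)
position 7: C→T (pyrimidine→pyrimidine, transition)
position 9: G→A (purine→purine, transition)
position 14: T→C (pyrimidine→pyrimidine, transition)
position 17: T→G (pyrimidine→purine, transversion)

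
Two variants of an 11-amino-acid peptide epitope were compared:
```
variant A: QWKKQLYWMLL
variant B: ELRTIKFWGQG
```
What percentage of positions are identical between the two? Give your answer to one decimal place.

9.1%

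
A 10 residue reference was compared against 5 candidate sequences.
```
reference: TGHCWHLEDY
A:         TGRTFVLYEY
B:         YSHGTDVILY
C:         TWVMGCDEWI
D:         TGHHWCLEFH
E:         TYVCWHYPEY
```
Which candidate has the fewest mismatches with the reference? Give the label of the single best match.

D

Hamming distances to reference — A: 6; B: 8; C: 8; D: 4; E: 5.
Smallest is D with 4 mismatches.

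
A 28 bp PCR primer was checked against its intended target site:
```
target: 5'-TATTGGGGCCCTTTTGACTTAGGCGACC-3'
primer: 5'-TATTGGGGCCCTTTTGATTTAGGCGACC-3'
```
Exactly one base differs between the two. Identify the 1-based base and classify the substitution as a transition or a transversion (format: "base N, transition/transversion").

The sequences differ only at base 18: C→T (pyrimidine→pyrimidine), a transition.

base 18, transition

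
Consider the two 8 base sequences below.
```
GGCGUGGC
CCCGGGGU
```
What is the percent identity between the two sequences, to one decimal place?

50.0%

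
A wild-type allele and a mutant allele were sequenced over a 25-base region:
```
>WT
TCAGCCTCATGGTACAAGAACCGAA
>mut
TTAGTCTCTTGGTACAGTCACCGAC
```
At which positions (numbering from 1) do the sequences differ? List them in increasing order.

2, 5, 9, 17, 18, 19, 25

Differences at position 2 (C→T), position 5 (C→T), position 9 (A→T), position 17 (A→G), position 18 (G→T), position 19 (A→C), position 25 (A→C).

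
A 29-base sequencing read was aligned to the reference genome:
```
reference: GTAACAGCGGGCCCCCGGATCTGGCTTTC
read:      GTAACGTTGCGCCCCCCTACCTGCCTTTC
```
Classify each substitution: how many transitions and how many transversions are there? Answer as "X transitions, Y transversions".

3 transitions, 5 transversions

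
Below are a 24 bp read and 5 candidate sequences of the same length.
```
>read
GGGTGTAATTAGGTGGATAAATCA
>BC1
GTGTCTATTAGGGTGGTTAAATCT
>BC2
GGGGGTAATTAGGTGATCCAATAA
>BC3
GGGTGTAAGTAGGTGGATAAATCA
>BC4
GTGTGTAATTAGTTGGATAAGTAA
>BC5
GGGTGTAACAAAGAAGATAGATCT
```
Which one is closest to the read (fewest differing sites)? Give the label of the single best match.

BC1 differs at 7 sites; BC2 differs at 6 sites; BC3 differs at 1 site; BC4 differs at 4 sites; BC5 differs at 7 sites. The closest is BC3.

BC3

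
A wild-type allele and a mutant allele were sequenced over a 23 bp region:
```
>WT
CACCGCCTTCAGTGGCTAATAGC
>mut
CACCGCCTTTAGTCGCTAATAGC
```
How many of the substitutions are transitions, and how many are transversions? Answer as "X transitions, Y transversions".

1 transition, 1 transversion

Mismatches (1-based):
position 10: C→T (pyrimidine→pyrimidine, transition)
position 14: G→C (purine→pyrimidine, transversion)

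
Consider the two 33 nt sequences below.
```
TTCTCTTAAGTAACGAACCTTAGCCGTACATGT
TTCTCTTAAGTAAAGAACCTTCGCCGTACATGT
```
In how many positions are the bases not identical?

2

The sequences differ at positions 14, 22 (1-based) — 2 in total.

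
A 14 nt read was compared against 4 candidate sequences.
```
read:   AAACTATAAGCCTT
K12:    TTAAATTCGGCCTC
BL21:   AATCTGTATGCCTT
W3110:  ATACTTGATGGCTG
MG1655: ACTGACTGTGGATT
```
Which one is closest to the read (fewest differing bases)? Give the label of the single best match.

Hamming distances to read — K12: 8; BL21: 3; W3110: 6; MG1655: 9.
Smallest is BL21 with 3 mismatches.

BL21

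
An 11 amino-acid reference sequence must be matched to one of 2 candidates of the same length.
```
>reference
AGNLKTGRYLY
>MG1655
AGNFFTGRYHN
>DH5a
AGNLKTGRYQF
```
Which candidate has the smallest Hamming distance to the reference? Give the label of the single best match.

Hamming distances to reference — MG1655: 4; DH5a: 2.
Smallest is DH5a with 2 mismatches.

DH5a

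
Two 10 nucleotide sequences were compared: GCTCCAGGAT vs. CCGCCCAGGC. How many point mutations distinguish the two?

Mismatches (1-based): site 1: G→C; site 3: T→G; site 6: A→C; site 7: G→A; site 9: A→G; site 10: T→C.

6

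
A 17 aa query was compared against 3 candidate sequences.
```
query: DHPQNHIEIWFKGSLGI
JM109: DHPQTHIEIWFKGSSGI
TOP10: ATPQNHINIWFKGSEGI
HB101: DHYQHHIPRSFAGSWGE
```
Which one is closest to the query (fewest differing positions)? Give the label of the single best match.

Hamming distances to query — JM109: 2; TOP10: 4; HB101: 8.
Smallest is JM109 with 2 mismatches.

JM109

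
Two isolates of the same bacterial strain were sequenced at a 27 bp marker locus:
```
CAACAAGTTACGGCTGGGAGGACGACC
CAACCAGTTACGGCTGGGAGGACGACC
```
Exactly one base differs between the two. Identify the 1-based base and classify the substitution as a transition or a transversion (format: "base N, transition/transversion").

base 5, transversion

The sequences differ only at base 5: A→C (purine→pyrimidine), a transversion.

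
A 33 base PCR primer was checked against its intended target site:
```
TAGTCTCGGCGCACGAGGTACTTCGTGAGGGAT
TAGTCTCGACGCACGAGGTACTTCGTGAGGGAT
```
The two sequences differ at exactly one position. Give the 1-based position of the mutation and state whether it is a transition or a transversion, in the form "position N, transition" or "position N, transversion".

position 9, transition

Position 9 changes G→A. G is a purine and A is a purine, so this is a transition.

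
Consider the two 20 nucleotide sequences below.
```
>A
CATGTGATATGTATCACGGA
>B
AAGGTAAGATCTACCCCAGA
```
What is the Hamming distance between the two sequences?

Comparing position by position, 8 sites differ: 1 (C/A), 3 (T/G), 6 (G/A), 8 (T/G), 11 (G/C), 14 (T/C), 16 (A/C), 18 (G/A).

8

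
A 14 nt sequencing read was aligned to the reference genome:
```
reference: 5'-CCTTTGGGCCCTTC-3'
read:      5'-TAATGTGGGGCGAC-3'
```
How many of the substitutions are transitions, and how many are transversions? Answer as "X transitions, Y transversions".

1 transition, 8 transversions

Mismatches (1-based):
site 1: C→T (pyrimidine→pyrimidine, transition)
site 2: C→A (pyrimidine→purine, transversion)
site 3: T→A (pyrimidine→purine, transversion)
site 5: T→G (pyrimidine→purine, transversion)
site 6: G→T (purine→pyrimidine, transversion)
site 9: C→G (pyrimidine→purine, transversion)
site 10: C→G (pyrimidine→purine, transversion)
site 12: T→G (pyrimidine→purine, transversion)
site 13: T→A (pyrimidine→purine, transversion)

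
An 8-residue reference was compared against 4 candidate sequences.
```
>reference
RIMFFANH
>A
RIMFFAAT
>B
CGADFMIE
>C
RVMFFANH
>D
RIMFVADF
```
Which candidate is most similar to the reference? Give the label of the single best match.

C

Hamming distances to reference — A: 2; B: 7; C: 1; D: 3.
Smallest is C with 1 mismatch.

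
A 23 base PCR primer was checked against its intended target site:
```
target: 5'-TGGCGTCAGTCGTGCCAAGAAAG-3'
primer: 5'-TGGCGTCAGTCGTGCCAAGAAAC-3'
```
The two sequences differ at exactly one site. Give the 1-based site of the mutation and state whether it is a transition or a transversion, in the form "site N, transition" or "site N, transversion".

Site 23 changes G→C. G is a purine and C is a pyrimidine, so this is a transversion.

site 23, transversion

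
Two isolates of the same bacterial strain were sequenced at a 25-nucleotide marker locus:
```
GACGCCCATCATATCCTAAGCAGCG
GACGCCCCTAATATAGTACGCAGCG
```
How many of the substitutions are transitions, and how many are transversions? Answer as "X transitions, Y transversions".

0 transitions, 5 transversions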